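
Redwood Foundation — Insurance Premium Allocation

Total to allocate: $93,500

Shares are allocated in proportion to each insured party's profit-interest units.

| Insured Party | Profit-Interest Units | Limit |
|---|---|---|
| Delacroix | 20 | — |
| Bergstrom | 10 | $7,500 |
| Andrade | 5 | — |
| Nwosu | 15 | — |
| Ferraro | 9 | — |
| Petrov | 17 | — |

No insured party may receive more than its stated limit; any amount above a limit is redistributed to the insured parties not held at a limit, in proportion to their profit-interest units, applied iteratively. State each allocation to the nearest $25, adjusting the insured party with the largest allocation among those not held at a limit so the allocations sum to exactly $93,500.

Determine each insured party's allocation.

Delacroix: $26,050 | Bergstrom: $7,500 | Andrade: $6,525 | Nwosu: $19,550 | Ferraro: $11,725 | Petrov: $22,150

Total profit-interest units = 76.
Proportional shares (ignoring caps): Delacroix 24,605.26; Bergstrom 12,302.63; Andrade 6,151.32; Nwosu 18,453.95; Ferraro 11,072.37; Petrov 20,914.47.
Capped: Bergstrom ($7,500); residual $86,000 reallocated over remaining profit-interest units 66.
Redistributed shares: Delacroix 26,060.61 → $26,050; Andrade 6,515.15 → $6,525; Nwosu 19,545.45 → $19,550; Ferraro 11,727.27 → $11,725; Petrov 22,151.52 → $22,150.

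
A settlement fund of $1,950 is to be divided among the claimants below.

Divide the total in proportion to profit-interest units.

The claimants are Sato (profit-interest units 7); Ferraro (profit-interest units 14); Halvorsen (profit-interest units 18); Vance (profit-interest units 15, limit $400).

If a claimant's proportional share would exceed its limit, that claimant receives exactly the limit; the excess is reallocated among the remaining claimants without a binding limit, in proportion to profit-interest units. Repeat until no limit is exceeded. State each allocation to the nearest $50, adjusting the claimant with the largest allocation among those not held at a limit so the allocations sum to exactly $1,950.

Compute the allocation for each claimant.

Total profit-interest units = 54.
Unconstrained shares: Sato 252.78; Ferraro 505.56; Halvorsen 650.00; Vance 541.67.
Capped: Vance ($400); remaining pool $1,550 reallocated over remaining profit-interest units 39.
Redistributed shares: Sato 278.21 → $300; Ferraro 556.41 → $550; Halvorsen 715.38 → $700.

Sato: $300; Ferraro: $550; Halvorsen: $700; Vance: $400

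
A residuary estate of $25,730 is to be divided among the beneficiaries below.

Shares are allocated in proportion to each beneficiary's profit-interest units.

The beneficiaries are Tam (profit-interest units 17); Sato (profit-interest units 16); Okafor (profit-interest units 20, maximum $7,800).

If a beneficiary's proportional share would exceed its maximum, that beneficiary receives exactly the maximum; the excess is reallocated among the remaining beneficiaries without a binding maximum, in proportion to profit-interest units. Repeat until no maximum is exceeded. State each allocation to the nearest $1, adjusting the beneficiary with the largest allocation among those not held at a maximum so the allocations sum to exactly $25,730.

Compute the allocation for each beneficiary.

Tam: $9,237; Sato: $8,693; Okafor: $7,800

Profit-interest units total: 53.
Proportional shares (ignoring caps): Tam 8,253.02; Sato 7,767.55; Okafor 9,709.43.
Capped: Okafor ($7,800); balance $17,930 reallocated over remaining profit-interest units 33.
Shares after redistribution: Tam 9,236.67 → $9,237; Sato 8,693.33 → $8,693.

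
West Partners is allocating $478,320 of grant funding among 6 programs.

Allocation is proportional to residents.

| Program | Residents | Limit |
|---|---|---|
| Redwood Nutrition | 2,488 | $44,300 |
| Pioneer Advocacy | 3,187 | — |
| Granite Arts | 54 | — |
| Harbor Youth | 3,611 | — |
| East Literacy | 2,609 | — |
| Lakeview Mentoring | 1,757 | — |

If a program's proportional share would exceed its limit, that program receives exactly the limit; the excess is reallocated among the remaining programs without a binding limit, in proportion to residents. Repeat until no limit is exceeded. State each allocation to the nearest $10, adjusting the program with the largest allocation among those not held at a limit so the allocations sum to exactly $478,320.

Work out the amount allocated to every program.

Redwood Nutrition: $44,300; Pioneer Advocacy: $123,300; Granite Arts: $2,090; Harbor Youth: $139,710; East Literacy: $100,940; Lakeview Mentoring: $67,980

Combined residents = 13,706.
Unconstrained shares: Redwood Nutrition 86,827.68; Pioneer Advocacy 111,221.79; Granite Arts 1,884.52; Harbor Youth 126,018.79; East Literacy 91,050.41; Lakeview Mentoring 61,316.81.
Held at cap: Redwood Nutrition ($44,300); balance $434,020 reallocated over remaining residents 11,218.
Remaining shares: Pioneer Advocacy 123,303.77 → $123,300; Granite Arts 2,089.24 → $2,090; Harbor Youth 139,708.17 → $139,710; East Literacy 100,941.18 → $100,940; Lakeview Mentoring 67,977.64 → $67,980.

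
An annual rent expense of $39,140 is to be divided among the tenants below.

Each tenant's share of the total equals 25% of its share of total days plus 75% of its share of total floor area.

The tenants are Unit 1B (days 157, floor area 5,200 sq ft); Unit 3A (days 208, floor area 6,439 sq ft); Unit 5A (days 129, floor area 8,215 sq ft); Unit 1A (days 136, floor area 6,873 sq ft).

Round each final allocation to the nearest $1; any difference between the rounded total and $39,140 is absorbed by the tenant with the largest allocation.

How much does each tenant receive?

Unit 1B: $8,150 · Unit 3A: $10,303 · Unit 5A: $11,026 · Unit 1A: $9,661

Totals — days 630, floor area 26,727.
Blended shares (25% days + 75% floor area): Unit 1B 0.2082; Unit 3A 0.2632; Unit 5A 0.2817; Unit 1A 0.2468.
Raw shares: Unit 1B 8,149.79; Unit 3A 10,302.73; Unit 5A 11,026.36; Unit 1A 9,661.12.
Rounded to nearest $1: Unit 1B $8,150; Unit 3A $10,303; Unit 5A $11,026; Unit 1A $9,661. Sum = $39,140.
No rounding difference to absorb.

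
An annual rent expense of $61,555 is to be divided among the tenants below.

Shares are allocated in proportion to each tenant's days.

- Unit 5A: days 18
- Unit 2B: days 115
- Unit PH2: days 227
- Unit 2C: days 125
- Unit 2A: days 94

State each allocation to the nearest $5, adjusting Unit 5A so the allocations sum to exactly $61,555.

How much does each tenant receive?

Unit 5A: $1,910 | Unit 2B: $12,225 | Unit PH2: $24,135 | Unit 2C: $13,290 | Unit 2A: $9,995

Days total: 579.
Unrounded shares: Unit 5A 18/579 × $61,555 = 1,913.63; Unit 2B 115/579 × $61,555 = 12,225.95; Unit PH2 227/579 × $61,555 = 24,132.96; Unit 2C 125/579 × $61,555 = 13,289.08; Unit 2A 94/579 × $61,555 = 9,993.39.
After rounding ($5): Unit 5A $1,915; Unit 2B $12,225; Unit PH2 $24,135; Unit 2C $13,290; Unit 2A $9,995. Sum = $61,560.
Difference $61,555 − $61,560 = −$5 applied to Unit 5A: Unit 5A becomes $1,910.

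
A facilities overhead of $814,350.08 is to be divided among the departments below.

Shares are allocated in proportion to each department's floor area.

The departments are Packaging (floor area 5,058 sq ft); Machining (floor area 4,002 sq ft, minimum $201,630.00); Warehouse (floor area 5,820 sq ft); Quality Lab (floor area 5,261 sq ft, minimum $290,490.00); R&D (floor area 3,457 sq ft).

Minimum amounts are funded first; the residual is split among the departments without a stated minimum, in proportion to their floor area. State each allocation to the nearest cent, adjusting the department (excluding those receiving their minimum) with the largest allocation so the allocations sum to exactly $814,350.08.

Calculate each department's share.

Packaging: $113,696.53; Machining: $201,630.00; Warehouse: $130,825.19; Quality Lab: $290,490.00; R&D: $77,708.36

Minimums first: Machining $201,630.00; Quality Lab $290,490.00. Remaining pool $322,230.08.
Remaining pool split over remaining floor area 14,335: Packaging 113,696.5291 → $113,696.53; Warehouse 130,825.1877 → $130,825.19; R&D 77,708.3632 → $77,708.36.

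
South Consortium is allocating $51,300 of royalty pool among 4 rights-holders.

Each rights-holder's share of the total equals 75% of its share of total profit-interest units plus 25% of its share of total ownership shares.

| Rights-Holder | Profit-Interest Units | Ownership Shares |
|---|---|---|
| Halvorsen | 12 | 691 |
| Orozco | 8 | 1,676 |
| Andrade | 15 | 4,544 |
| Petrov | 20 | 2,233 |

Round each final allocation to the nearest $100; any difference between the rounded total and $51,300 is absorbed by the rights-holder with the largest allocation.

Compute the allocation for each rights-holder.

Halvorsen: $9,400 | Orozco: $7,900 | Andrade: $16,900 | Petrov: $17,100

Profit-interest units total 55; ownership shares total 9,144.
Blended shares (75% profit-interest units + 25% ownership shares): Halvorsen 0.1825; Orozco 0.1549; Andrade 0.3288; Petrov 0.3338.
Raw shares: Halvorsen 9,363.71; Orozco 7,947.05; Andrade 16,866.41; Petrov 17,122.82.
At nearest $100: Halvorsen $9,400; Orozco $7,900; Andrade $16,900; Petrov $17,100. Sum = $51,300.
Rounded total matches; no reconciliation needed.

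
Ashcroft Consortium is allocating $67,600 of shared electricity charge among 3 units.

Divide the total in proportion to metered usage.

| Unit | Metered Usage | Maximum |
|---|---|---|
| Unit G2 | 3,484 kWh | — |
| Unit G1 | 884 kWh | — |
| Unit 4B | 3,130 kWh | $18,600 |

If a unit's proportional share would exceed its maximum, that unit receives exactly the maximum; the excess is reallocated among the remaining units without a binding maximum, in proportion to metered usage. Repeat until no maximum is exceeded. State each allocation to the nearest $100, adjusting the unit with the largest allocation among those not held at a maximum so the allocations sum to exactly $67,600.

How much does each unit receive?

Combined metered usage = 7,498.
Pro-rata shares before constraints: Unit G2 31,410.83; Unit G1 7,969.91; Unit 4B 28,219.26.
Held at cap: Unit 4B ($18,600); remaining pool $49,000 reallocated over remaining metered usage 4,368.
Shares after redistribution: Unit G2 39,083.33 → $39,100; Unit G1 9,916.67 → $9,900.

Unit G2: $39,100; Unit G1: $9,900; Unit 4B: $18,600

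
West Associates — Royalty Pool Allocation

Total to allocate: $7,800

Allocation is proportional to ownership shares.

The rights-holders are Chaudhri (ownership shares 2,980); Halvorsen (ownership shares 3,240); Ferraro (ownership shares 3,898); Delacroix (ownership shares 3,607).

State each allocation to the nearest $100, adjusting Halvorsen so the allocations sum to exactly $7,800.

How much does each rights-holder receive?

Ownership shares total: 13,725.
Proportional shares: Chaudhri 2,980/13,725 × $7,800 = 1,693.55; Halvorsen 3,240/13,725 × $7,800 = 1,841.31; Ferraro 3,898/13,725 × $7,800 = 2,215.26; Delacroix 3,607/13,725 × $7,800 = 2,049.88.
After rounding ($100): Chaudhri $1,700; Halvorsen $1,800; Ferraro $2,200; Delacroix $2,000. Sum = $7,700.
Difference $7,800 − $7,700 = +$100 applied to Halvorsen: Halvorsen becomes $1,900.

Chaudhri: $1,700 | Halvorsen: $1,900 | Ferraro: $2,200 | Delacroix: $2,000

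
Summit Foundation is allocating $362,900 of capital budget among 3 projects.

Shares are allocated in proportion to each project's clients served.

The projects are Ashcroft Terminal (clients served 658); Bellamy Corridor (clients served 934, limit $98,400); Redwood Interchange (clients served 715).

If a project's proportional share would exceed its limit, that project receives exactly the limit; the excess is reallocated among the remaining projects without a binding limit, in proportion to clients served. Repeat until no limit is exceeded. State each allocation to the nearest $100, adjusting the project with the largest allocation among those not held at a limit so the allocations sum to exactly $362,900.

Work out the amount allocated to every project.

Ashcroft Terminal: $126,800 | Bellamy Corridor: $98,400 | Redwood Interchange: $137,700

Sum of clients served: 2,307.
Unconstrained shares: Ashcroft Terminal 103,505.94; Bellamy Corridor 146,921.80; Redwood Interchange 112,472.26.
Held at cap: Bellamy Corridor ($98,400); residual $264,500 reallocated over remaining clients served 1,373.
Shares after redistribution: Ashcroft Terminal 126,759.65 → $126,800; Redwood Interchange 137,740.35 → $137,700.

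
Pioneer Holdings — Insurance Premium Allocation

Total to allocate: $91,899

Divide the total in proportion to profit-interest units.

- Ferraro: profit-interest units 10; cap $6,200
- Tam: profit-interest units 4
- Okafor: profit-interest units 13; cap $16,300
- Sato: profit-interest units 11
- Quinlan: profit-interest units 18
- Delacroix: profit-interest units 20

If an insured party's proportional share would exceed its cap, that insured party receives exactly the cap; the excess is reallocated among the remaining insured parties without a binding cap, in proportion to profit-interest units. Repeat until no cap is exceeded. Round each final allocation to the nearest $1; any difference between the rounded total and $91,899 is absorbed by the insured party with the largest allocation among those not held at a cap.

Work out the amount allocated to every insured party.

Combined profit-interest units = 76.
Pro-rata shares before constraints: Ferraro 12,091.97; Tam 4,836.79; Okafor 15,719.57; Sato 13,301.17; Quinlan 21,765.55; Delacroix 24,183.95.
Held at cap: Ferraro ($6,200); residual $85,699 reallocated over remaining profit-interest units 66.
Held at cap: Okafor ($16,300); residual $69,399 reallocated over remaining profit-interest units 53.
Shares after redistribution: Tam 5,237.66 → $5,238; Sato 14,403.57 → $14,404; Quinlan 23,569.47 → $23,569; Delacroix 26,188.30 → $26,188.

Ferraro: $6,200 | Tam: $5,238 | Okafor: $16,300 | Sato: $14,404 | Quinlan: $23,569 | Delacroix: $26,188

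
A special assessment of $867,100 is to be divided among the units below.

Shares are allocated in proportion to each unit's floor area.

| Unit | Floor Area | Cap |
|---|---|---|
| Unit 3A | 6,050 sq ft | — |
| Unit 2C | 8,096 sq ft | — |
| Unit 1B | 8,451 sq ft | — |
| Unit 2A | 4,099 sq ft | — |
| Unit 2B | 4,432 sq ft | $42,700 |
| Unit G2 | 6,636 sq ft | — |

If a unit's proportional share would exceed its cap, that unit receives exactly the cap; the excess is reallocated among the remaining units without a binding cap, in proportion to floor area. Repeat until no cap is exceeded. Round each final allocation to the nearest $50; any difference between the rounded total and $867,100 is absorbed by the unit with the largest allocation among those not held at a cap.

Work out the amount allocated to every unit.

Sum of floor area: 37,764.
Pro-rata shares before constraints: Unit 3A 138,914.18; Unit 2C 185,892.43; Unit 1B 194,043.59; Unit 2A 94,117.23; Unit 2B 101,763.25; Unit G2 152,369.34.
Capped: Unit 2B ($42,700); residual $824,400 reallocated over remaining floor area 33,332.
Shares after redistribution: Unit 3A 149,634.59 → $149,650; Unit 2C 200,238.28 → $200,250; Unit 1B 209,018.49 → $209,000; Unit 2A 101,380.52 → $101,400; Unit G2 164,128.12 → $164,150.
Rounding difference −$50 applied to Unit 1B → $208,950.

Unit 3A: $149,650 | Unit 2C: $200,250 | Unit 1B: $208,950 | Unit 2A: $101,400 | Unit 2B: $42,700 | Unit G2: $164,150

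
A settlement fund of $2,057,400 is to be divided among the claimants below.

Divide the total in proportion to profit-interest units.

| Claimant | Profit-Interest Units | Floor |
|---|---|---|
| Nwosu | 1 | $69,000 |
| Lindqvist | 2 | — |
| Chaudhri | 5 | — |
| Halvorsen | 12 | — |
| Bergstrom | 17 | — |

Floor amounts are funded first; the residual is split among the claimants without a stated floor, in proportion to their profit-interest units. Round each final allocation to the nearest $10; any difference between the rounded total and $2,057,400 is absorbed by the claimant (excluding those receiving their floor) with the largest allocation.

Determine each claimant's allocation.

Nwosu: $69,000 | Lindqvist: $110,470 | Chaudhri: $276,170 | Halvorsen: $662,800 | Bergstrom: $938,960

Fund the minimums — Nwosu $69,000. Remaining pool $1,988,400.
Remaining pool split over remaining profit-interest units 36: Lindqvist 110,466.67 → $110,470; Chaudhri 276,166.67 → $276,170; Halvorsen 662,800.00 → $662,800; Bergstrom 938,966.67 → $938,970.
Rounding difference −$10 applied to Bergstrom → $938,960.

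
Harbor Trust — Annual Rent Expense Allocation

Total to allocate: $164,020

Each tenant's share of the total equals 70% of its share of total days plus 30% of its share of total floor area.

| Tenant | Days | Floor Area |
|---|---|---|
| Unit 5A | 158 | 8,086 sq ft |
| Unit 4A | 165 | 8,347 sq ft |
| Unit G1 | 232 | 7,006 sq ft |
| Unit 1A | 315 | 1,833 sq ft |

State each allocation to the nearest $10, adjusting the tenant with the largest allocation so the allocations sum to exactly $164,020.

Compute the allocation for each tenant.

Days total 870; floor area total 25,272.
Blended shares (70% days + 30% floor area): Unit 5A 0.2231; Unit 4A 0.2318; Unit G1 0.2698; Unit 1A 0.2752.
Unrounded shares: Unit 5A 36,595.17; Unit 4A 38,027.15; Unit G1 44,258.14; Unit 1A 45,139.54.
After rounding ($10): Unit 5A $36,600; Unit 4A $38,030; Unit G1 $44,260; Unit 1A $45,140. Sum = $164,030.
Difference $164,020 − $164,030 = −$10 applied to largest allocation (Unit 1A): Unit 1A becomes $45,130.

Unit 5A: $36,600; Unit 4A: $38,030; Unit G1: $44,260; Unit 1A: $45,130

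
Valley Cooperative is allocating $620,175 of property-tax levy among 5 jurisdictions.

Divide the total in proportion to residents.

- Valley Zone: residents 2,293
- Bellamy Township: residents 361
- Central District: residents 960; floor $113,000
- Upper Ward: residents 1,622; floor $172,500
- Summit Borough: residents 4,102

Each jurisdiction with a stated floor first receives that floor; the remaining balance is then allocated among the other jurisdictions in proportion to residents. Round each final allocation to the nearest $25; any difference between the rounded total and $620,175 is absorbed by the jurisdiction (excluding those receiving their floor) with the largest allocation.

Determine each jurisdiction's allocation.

Valley Zone: $113,600 | Bellamy Township: $17,875 | Central District: $113,000 | Upper Ward: $172,500 | Summit Borough: $203,200

Guaranteed amounts: Central District $113,000; Upper Ward $172,500. Remaining pool $334,675.
Remaining pool split over remaining residents 6,756: Valley Zone 113,589.37 → $113,600; Bellamy Township 17,883.02 → $17,875; Summit Borough 203,202.61 → $203,200.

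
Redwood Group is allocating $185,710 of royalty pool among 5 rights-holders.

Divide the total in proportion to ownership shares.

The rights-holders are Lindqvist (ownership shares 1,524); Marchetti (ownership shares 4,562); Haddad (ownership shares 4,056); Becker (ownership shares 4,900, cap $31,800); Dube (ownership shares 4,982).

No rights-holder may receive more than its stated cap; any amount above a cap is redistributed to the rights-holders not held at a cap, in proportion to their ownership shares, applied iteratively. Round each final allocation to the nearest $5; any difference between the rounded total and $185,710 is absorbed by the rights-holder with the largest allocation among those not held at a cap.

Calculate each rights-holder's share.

Lindqvist: $15,510; Marchetti: $46,425; Haddad: $41,275; Becker: $31,800; Dube: $50,700

Total ownership shares = 20,024.
Pro-rata shares before constraints: Lindqvist 14,134.14; Marchetti 42,309.68; Haddad 37,616.85; Becker 45,444.42; Dube 46,204.92.
Cap binds for Becker ($31,800); residual $153,910 reallocated over remaining ownership shares 15,124.
Shares after redistribution: Lindqvist 15,509.05 → $15,510; Marchetti 46,425.38 → $46,425; Haddad 41,276.05 → $41,275; Dube 50,699.53 → $50,700.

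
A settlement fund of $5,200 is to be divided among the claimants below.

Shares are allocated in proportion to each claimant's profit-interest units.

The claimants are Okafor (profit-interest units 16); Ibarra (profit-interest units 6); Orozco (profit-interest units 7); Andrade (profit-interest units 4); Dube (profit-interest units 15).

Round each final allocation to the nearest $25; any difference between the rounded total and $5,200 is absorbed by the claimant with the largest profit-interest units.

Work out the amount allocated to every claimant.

Combined profit-interest units = 16 + 6 + 7 + 4 + 15 = 48.
Pro-rata amounts: Okafor 1,733.33; Ibarra 650.00; Orozco 758.33; Andrade 433.33; Dube 1,625.00.
Rounded to nearest $25: Okafor $1,725; Ibarra $650; Orozco $750; Andrade $425; Dube $1,625. Sum = $5,175.
Difference $5,200 − $5,175 = +$25 applied to largest profit-interest units (Okafor): Okafor becomes $1,750.

Okafor: $1,750; Ibarra: $650; Orozco: $750; Andrade: $425; Dube: $1,625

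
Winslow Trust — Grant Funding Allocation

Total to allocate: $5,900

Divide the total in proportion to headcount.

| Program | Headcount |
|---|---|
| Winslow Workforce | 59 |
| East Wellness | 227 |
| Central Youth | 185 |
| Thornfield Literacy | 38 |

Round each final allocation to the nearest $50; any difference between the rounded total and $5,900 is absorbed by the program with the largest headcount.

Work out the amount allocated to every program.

Sum of headcount: 59 + 227 + 185 + 38 = 509.
Pro-rata amounts: Winslow Workforce 683.89; East Wellness 2,631.24; Central Youth 2,144.40; Thornfield Literacy 440.47.
Rounded to nearest $50: Winslow Workforce $700; East Wellness $2,650; Central Youth $2,150; Thornfield Literacy $450. Sum = $5,950.
Difference $5,900 − $5,950 = −$50 applied to largest headcount (East Wellness): East Wellness becomes $2,600.

Winslow Workforce: $700; East Wellness: $2,600; Central Youth: $2,150; Thornfield Literacy: $450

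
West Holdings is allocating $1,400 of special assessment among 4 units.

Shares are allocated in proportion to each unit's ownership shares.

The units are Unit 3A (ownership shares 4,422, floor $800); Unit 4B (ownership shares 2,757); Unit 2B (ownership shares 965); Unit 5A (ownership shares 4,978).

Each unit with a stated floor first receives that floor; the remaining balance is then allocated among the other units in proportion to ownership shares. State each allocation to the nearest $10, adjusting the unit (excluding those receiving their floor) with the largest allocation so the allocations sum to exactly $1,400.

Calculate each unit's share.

Unit 3A: $800 · Unit 4B: $190 · Unit 2B: $70 · Unit 5A: $340

Minimums first: Unit 3A $800. Balance $600.
Balance split over remaining ownership shares 8,700: Unit 4B 190.14 → $190; Unit 2B 66.55 → $70; Unit 5A 343.31 → $340.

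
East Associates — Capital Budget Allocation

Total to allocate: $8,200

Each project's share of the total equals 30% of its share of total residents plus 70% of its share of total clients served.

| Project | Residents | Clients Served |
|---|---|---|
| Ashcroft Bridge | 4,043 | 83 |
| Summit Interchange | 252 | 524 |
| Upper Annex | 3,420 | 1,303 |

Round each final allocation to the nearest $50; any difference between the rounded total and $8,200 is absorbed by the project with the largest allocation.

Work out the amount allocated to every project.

Ashcroft Bridge: $1,550; Summit Interchange: $1,650; Upper Annex: $5,000

Totals — residents 7,715, clients served 1,910.
Combined weights (30% residents + 70% clients served): Ashcroft Bridge 0.1876; Summit Interchange 0.2018; Upper Annex 0.6105.
Unrounded shares: Ashcroft Bridge 1,538.58; Summit Interchange 1,655.10; Upper Annex 5,006.32.
At nearest $50: Ashcroft Bridge $1,550; Summit Interchange $1,650; Upper Annex $5,000. Sum = $8,200.
No rounding difference to absorb.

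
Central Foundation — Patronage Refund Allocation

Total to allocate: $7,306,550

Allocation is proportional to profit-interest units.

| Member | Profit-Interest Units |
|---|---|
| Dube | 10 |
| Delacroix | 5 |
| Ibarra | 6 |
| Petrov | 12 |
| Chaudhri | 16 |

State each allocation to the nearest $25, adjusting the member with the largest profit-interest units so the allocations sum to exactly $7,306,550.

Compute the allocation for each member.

Total profit-interest units = 49.
Unrounded shares: Dube 10/49 × $7,306,550 = 1,491,132.65; Delacroix 5/49 × $7,306,550 = 745,566.33; Ibarra 6/49 × $7,306,550 = 894,679.59; Petrov 12/49 × $7,306,550 = 1,789,359.18; Chaudhri 16/49 × $7,306,550 = 2,385,812.24.
Rounded to nearest $25: Dube $1,491,125; Delacroix $745,575; Ibarra $894,675; Petrov $1,789,350; Chaudhri $2,385,800. Sum = $7,306,525.
Difference $7,306,550 − $7,306,525 = +$25 applied to largest profit-interest units (Chaudhri): Chaudhri becomes $2,385,825.

Dube: $1,491,125; Delacroix: $745,575; Ibarra: $894,675; Petrov: $1,789,350; Chaudhri: $2,385,825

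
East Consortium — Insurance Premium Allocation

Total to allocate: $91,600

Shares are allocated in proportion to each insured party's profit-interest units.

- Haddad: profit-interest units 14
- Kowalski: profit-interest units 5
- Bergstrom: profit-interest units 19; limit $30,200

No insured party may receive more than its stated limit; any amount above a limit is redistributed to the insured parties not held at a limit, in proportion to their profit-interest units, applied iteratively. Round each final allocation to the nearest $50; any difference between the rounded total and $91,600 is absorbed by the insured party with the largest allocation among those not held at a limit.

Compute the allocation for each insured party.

Haddad: $45,250 · Kowalski: $16,150 · Bergstrom: $30,200

Profit-interest units total: 38.
Pro-rata shares before constraints: Haddad 33,747.37; Kowalski 12,052.63; Bergstrom 45,800.00.
Capped: Bergstrom ($30,200); balance $61,400 reallocated over remaining profit-interest units 19.
Shares after redistribution: Haddad 45,242.11 → $45,250; Kowalski 16,157.89 → $16,150.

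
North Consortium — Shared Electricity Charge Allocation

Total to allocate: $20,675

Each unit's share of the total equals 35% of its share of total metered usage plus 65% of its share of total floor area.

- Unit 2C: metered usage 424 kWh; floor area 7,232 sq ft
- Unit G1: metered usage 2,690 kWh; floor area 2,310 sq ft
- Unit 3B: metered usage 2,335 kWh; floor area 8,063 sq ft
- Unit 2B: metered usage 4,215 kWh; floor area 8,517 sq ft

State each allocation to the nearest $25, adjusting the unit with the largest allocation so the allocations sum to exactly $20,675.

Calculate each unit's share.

Unit 2C: $4,050 · Unit G1: $3,200 · Unit 3B: $5,900 · Unit 2B: $7,525

Totals — metered usage 9,664, floor area 26,122.
Combined weights (35% metered usage + 65% floor area): Unit 2C 0.1953; Unit G1 0.1549; Unit 3B 0.2852; Unit 2B 0.3646.
Proportional shares: Unit 2C 4,038.07; Unit G1 3,202.63; Unit 3B 5,896.51; Unit 2B 7,537.79.
After rounding ($25): Unit 2C $4,050; Unit G1 $3,200; Unit 3B $5,900; Unit 2B $7,550. Sum = $20,700.
Difference $20,675 − $20,700 = −$25 applied to largest allocation (Unit 2B): Unit 2B becomes $7,525.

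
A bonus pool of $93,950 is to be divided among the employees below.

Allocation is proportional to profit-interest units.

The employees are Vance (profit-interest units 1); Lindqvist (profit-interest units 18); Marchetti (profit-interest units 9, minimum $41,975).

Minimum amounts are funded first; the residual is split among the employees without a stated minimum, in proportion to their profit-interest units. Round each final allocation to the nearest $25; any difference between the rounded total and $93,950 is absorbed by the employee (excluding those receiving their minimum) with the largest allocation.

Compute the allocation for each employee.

Fund the minimums — Marchetti $41,975. Balance $51,975.
Balance split over remaining profit-interest units 19: Vance 2,735.53 → $2,725; Lindqvist 49,239.47 → $49,250.

Vance: $2,725; Lindqvist: $49,250; Marchetti: $41,975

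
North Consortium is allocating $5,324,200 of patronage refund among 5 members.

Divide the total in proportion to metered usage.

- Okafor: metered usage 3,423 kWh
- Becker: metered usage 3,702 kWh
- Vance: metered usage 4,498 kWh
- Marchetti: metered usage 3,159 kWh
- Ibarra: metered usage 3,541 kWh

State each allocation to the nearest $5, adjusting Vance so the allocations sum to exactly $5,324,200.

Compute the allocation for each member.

Sum of metered usage: 18,323.
Pro-rata amounts: Okafor 3,423/18,323 × $5,324,200 = 994,637.16; Becker 3,702/18,323 × $5,324,200 = 1,075,707.49; Vance 4,498/18,323 × $5,324,200 = 1,307,004.94; Marchetti 3,159/18,323 × $5,324,200 = 917,925.44; Ibarra 3,541/18,323 × $5,324,200 = 1,028,924.97.
At nearest $5: Okafor $994,635; Becker $1,075,705; Vance $1,307,005; Marchetti $917,925; Ibarra $1,028,925. Sum = $5,324,195.
Difference $5,324,200 − $5,324,195 = +$5 applied to Vance: Vance becomes $1,307,010.

Okafor: $994,635 | Becker: $1,075,705 | Vance: $1,307,010 | Marchetti: $917,925 | Ibarra: $1,028,925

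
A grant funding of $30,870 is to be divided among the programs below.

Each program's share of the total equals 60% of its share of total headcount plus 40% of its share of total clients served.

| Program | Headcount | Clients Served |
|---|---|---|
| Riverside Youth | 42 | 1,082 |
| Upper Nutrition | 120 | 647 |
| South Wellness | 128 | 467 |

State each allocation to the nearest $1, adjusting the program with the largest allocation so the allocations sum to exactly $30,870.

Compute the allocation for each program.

Riverside Youth: $8,767; Upper Nutrition: $11,302; South Wellness: $10,801

Headcount total 290; clients served total 2,196.
Blended shares (60% headcount + 40% clients served): Riverside Youth 0.2840; Upper Nutrition 0.3661; South Wellness 0.3499.
Pro-rata amounts: Riverside Youth 8,766.53; Upper Nutrition 11,302.33; South Wellness 10,801.15.
At nearest $1: Riverside Youth $8,767; Upper Nutrition $11,302; South Wellness $10,801. Sum = $30,870.
Sum already equals the total — no adjustment.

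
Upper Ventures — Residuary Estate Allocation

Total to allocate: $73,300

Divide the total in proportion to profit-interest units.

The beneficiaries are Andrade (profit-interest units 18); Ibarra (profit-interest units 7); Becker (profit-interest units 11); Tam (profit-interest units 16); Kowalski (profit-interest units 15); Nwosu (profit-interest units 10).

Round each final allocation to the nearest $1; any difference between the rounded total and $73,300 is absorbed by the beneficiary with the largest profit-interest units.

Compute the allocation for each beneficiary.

Profit-interest units total: 77.
Proportional shares: Andrade 18/77 × $73,300 = 17,135.06; Ibarra 7/77 × $73,300 = 6,663.64; Becker 11/77 × $73,300 = 10,471.43; Tam 16/77 × $73,300 = 15,231.17; Kowalski 15/77 × $73,300 = 14,279.22; Nwosu 10/77 × $73,300 = 9,519.48.
After rounding ($1): Andrade $17,135; Ibarra $6,664; Becker $10,471; Tam $15,231; Kowalski $14,279; Nwosu $9,519. Sum = $73,299.
Difference $73,300 − $73,299 = +$1 applied to largest profit-interest units (Andrade): Andrade becomes $17,136.

Andrade: $17,136; Ibarra: $6,664; Becker: $10,471; Tam: $15,231; Kowalski: $14,279; Nwosu: $9,519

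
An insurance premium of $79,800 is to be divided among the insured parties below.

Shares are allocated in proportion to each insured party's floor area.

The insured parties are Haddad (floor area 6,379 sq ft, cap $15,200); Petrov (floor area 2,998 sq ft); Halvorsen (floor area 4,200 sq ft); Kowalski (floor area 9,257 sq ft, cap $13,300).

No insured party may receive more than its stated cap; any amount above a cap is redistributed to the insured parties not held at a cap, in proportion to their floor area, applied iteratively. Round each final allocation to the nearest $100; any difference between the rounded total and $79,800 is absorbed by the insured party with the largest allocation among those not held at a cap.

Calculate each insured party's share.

Total floor area = 22,834.
Proportional shares (ignoring caps): Haddad 22,293.26; Petrov 10,477.38; Halvorsen 14,678.11; Kowalski 32,351.26.
Held at cap: Haddad ($15,200), Kowalski ($13,300); remaining pool $51,300 reallocated over remaining floor area 7,198.
Shares after redistribution: Petrov 21,366.69 → $21,400; Halvorsen 29,933.31 → $29,900.

Haddad: $15,200 | Petrov: $21,400 | Halvorsen: $29,900 | Kowalski: $13,300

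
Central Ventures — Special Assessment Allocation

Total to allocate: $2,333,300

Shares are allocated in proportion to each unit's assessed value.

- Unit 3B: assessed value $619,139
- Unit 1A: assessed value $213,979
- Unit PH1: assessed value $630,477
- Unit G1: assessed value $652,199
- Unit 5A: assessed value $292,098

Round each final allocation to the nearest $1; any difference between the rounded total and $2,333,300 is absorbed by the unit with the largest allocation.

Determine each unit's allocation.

Sum of assessed value: 2,407,892.
Unrounded shares: Unit 3B 619,139/2,407,892 × $2,333,300 = 599,959.23; Unit 1A 213,979/2,407,892 × $2,333,300 = 207,350.33; Unit PH1 630,477/2,407,892 × $2,333,300 = 610,946.00; Unit G1 652,199/2,407,892 × $2,333,300 = 631,995.09; Unit 5A 292,098/2,407,892 × $2,333,300 = 283,049.35.
At nearest $1: Unit 3B $599,959; Unit 1A $207,350; Unit PH1 $610,946; Unit G1 $631,995; Unit 5A $283,049. Sum = $2,333,299.
Difference $2,333,300 − $2,333,299 = +$1 applied to largest allocation (Unit G1): Unit G1 becomes $631,996.

Unit 3B: $599,959; Unit 1A: $207,350; Unit PH1: $610,946; Unit G1: $631,996; Unit 5A: $283,049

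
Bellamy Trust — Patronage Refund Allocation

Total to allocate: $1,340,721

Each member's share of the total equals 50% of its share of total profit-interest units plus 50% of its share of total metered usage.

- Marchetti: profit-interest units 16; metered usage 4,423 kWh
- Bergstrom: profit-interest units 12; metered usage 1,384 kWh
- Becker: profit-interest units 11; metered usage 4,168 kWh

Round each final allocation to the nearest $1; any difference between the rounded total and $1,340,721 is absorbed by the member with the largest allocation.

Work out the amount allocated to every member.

Marchetti: $572,263 | Bergstrom: $299,275 | Becker: $469,183

Profit-interest units total 39; metered usage total 9,975.
Composite weights (50% profit-interest units + 50% metered usage): Marchetti 0.4268; Bergstrom 0.2232; Becker 0.3499.
Pro-rata amounts: Marchetti 572,263.25; Bergstrom 299,275.19; Becker 469,182.56.
At nearest $1: Marchetti $572,263; Bergstrom $299,275; Becker $469,183. Sum = $1,340,721.
Rounded total matches; no reconciliation needed.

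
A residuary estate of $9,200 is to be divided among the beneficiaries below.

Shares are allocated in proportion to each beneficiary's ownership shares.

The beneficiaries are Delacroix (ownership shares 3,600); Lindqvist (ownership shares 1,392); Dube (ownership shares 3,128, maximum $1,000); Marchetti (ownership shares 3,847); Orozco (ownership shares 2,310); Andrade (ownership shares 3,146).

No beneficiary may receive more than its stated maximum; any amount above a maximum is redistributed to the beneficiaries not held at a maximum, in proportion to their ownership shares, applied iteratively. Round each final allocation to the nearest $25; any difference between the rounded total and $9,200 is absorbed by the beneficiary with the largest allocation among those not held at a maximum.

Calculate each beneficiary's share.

Sum of ownership shares: 17,423.
Pro-rata shares before constraints: Delacroix 1,900.94; Lindqvist 735.03; Dube 1,651.70; Marchetti 2,031.36; Orozco 1,219.77; Andrade 1,661.21.
Held at cap: Dube ($1,000); balance $8,200 reallocated over remaining ownership shares 14,295.
Redistributed shares: Delacroix 2,065.06 → $2,075; Lindqvist 798.49 → $800; Marchetti 2,206.74 → $2,200; Orozco 1,325.08 → $1,325; Andrade 1,804.63 → $1,800.

Delacroix: $2,075 · Lindqvist: $800 · Dube: $1,000 · Marchetti: $2,200 · Orozco: $1,325 · Andrade: $1,800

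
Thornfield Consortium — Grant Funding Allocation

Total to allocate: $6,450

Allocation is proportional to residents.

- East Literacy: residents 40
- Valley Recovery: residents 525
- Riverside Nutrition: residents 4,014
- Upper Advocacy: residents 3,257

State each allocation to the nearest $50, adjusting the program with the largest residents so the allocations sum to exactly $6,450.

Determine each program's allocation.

East Literacy: $50; Valley Recovery: $450; Riverside Nutrition: $3,250; Upper Advocacy: $2,700

Total residents = 7,836.
Raw shares: East Literacy 40/7,836 × $6,450 = 32.92; Valley Recovery 525/7,836 × $6,450 = 432.14; Riverside Nutrition 4,014/7,836 × $6,450 = 3,304.02; Upper Advocacy 3,257/7,836 × $6,450 = 2,680.92.
After rounding ($50): East Literacy $50; Valley Recovery $450; Riverside Nutrition $3,300; Upper Advocacy $2,700. Sum = $6,500.
Difference $6,450 − $6,500 = −$50 applied to largest residents (Riverside Nutrition): Riverside Nutrition becomes $3,250.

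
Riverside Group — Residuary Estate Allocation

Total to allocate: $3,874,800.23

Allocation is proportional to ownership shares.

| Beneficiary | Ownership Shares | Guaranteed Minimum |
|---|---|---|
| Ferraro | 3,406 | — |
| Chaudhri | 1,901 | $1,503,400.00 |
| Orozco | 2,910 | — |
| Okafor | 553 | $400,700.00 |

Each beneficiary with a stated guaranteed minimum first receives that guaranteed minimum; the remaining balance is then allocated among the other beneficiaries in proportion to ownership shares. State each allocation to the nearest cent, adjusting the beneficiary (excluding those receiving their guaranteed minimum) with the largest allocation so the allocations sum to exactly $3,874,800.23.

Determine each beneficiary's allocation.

Guaranteed amounts: Chaudhri $1,503,400.00; Okafor $400,700.00. Remaining pool $1,970,700.23.
Remaining pool split over remaining ownership shares 6,316: Ferraro 1,062,730.3647 → $1,062,730.36; Orozco 907,969.8653 → $907,969.87.

Ferraro: $1,062,730.36 · Chaudhri: $1,503,400.00 · Orozco: $907,969.87 · Okafor: $400,700.00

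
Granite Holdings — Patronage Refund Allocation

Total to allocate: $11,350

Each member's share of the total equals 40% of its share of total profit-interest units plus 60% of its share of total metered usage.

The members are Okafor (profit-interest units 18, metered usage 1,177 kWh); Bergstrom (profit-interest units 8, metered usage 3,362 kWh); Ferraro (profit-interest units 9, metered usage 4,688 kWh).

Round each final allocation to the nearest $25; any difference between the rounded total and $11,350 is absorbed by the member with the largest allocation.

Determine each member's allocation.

Totals — profit-interest units 35, metered usage 9,227.
Blended shares (40% profit-interest units + 60% metered usage): Okafor 0.2823; Bergstrom 0.3100; Ferraro 0.4077.
Proportional shares: Okafor 3,203.54; Bergstrom 3,519.04; Ferraro 4,627.41.
At nearest $25: Okafor $3,200; Bergstrom $3,525; Ferraro $4,625. Sum = $11,350.
Rounded total matches; no reconciliation needed.

Okafor: $3,200 · Bergstrom: $3,525 · Ferraro: $4,625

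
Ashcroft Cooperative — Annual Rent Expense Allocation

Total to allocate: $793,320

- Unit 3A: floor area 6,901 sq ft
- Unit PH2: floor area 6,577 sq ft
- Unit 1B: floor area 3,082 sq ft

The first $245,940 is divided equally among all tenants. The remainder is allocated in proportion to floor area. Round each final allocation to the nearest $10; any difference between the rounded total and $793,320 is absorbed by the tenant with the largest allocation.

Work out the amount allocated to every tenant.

Unit 3A: $310,090 | Unit PH2: $299,380 | Unit 1B: $183,850

$245,940 shared equally gives $81,980 per tenant.
Remainder $547,380 by floor area (total 16,560): Unit 3A 228,108.05 → $228,110; Unit PH2 217,398.45 → $217,400; Unit 1B 101,873.50 → $101,870.
Totals: Unit 3A $81,980 + $228,110 = $310,090; Unit PH2 $81,980 + $217,400 = $299,380; Unit 1B $81,980 + $101,870 = $183,850.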